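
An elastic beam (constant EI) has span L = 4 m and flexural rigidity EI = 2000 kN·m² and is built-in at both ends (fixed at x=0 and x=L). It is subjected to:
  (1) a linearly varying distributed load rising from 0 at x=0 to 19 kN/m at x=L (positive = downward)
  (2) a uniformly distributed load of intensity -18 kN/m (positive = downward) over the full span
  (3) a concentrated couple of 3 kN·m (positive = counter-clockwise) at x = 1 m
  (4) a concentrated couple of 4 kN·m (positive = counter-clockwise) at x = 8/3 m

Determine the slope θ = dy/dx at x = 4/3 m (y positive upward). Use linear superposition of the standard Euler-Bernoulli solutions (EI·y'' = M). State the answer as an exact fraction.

θ(4/3) = 7327/4860000 rad

Load 1 — triangular load w₀=19 kN/m (0→w₀ over full span):
  θ_1 = -w₀(2x(L-x)(L-2x)(x+2L)+x²(L-x)²)/(120LEI) = -19·(2·(4/3)·(4-(4/3))·(4-2·(4/3))·((4/3)+2·4)+(4/3)²·(4-(4/3))²)/(120·4·2000) = -304/151875 rad
Load 2 — uniform load w=-18 kN/m over full span:
  θ_2 = -wx(L-x)(L-2x)/(12EI) = -(-18)·(4/3)·(4-(4/3))·(4-2·(4/3))/(12·2000) = 4/1125 rad
Load 3 — applied couple M₀=3 kN·m at a=1 m (b=L-a=3):
  θ_3 = (R_Ax²/2 - M_Ax - M₀(x-a))/EI  [x>a] with R_A=27/32, M_A=-9/16 = ((27/32)·(4/3)²/2 - (-9/16)·(4/3) - 3·((4/3)-1))/2000 = 1/4000 rad
Load 4 — applied couple M₀=4 kN·m at a=8/3 m (b=L-a=4/3):
  θ_4 = (R_Ax²/2 - M_Ax)/EI  [x≤a] with R_A=4/3, M_A=4/3 = ((4/3)·(4/3)²/2 - (4/3)·(4/3))/2000 = -1/3375 rad
Superposition: θ = Σ θ_i = 7327/4860000 rad ≈ 0.001508 rad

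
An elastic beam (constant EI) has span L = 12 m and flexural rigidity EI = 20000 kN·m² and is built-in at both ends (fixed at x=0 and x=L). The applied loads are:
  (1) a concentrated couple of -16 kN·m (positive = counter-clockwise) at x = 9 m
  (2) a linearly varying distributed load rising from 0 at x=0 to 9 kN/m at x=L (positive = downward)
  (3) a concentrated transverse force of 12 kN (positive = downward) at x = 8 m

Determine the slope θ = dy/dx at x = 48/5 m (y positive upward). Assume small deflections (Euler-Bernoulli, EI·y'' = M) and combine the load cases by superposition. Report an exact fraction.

θ(48/5) = 1571/390625 rad

Load 1 — applied couple M₀=-16 kN·m at a=9 m (b=L-a=3):
  θ_1 = (R_Ax²/2 - M_Ax - M₀(x-a))/EI  [x>a] with R_A=-3/2, M_A=-5 = ((-3/2)·(48/5)²/2 - (-5)·(48/5) - (-16)·((48/5)-9))/20000 = -9/15625 rad
Load 2 — triangular load w₀=9 kN/m (0→w₀ over full span):
  θ_2 = -w₀(2x(L-x)(L-2x)(x+2L)+x²(L-x)²)/(120LEI) = -9·(2·(48/5)·(12-(48/5))·(12-2·(48/5))·((48/5)+2·12)+(48/5)²·(12-(48/5))²)/(120·12·20000) = 1296/390625 rad
Load 3 — point force P=12 kN at a=8 m (b=L-a=4):
  θ_3 = Pa²(L-x)(2bL-(3b+a)(L-x))/(2L³EI)  [x>a] = 12·8²·(12-(48/5))·(2·4·12-(3·4+8)·(12-(48/5)))/(2·12³·20000) = 4/3125 rad
Superposition: θ = Σ θ_i = 1571/390625 rad ≈ 0.004022 rad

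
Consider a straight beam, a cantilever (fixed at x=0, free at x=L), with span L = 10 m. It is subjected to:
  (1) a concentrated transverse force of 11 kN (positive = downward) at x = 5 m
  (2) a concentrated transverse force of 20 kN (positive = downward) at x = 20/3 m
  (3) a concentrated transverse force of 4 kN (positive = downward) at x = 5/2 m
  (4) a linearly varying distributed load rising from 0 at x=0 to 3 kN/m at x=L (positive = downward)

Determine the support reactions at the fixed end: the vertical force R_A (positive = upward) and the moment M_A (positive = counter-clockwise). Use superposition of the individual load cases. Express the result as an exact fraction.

Load 1 — point force P=11 kN at a=5 m (b=L-a=5):
  R_A = P = 11 kN
  M_A = Pa = 11·5 = 55 kN·m
Load 2 — point force P=20 kN at a=20/3 m (b=L-a=10/3):
  R_A = P = 20 kN
  M_A = Pa = 20·(20/3) = 400/3 kN·m
Load 3 — point force P=4 kN at a=5/2 m (b=L-a=15/2):
  R_A = P = 4 kN
  M_A = Pa = 4·(5/2) = 10 kN·m
Load 4 — triangular load w₀=3 kN/m (0→w₀ over full span):
  R_A = w₀L/2 = 3·10/2 = 15 kN
  M_A = w₀L²/3 = 3·10²/3 = 100 kN·m
Superposition: R_A = 50 kN, M_A = 895/3 kN·m

R_A = 50 kN, M_A = 895/3 kN·m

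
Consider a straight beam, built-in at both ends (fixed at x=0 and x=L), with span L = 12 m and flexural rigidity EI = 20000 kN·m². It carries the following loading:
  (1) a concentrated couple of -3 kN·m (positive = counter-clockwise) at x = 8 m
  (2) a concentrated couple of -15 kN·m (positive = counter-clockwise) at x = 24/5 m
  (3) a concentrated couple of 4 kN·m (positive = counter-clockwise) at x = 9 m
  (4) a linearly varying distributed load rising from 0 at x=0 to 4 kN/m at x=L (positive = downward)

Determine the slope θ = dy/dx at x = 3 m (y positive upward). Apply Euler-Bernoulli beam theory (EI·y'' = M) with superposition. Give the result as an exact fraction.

θ(3) = -2367/1600000 rad

Load 1 — applied couple M₀=-3 kN·m at a=8 m (b=L-a=4):
  θ_1 = (R_Ax²/2 - M_Ax)/EI  [x≤a] with R_A=-1/3, M_A=-1 = ((-1/3)·3²/2 - (-1)·3)/20000 = 3/40000 rad
Load 2 — applied couple M₀=-15 kN·m at a=24/5 m (b=L-a=36/5):
  θ_2 = (R_Ax²/2 - M_Ax)/EI  [x≤a] with R_A=-9/5, M_A=-9/5 = ((-9/5)·3²/2 - (-9/5)·3)/20000 = -27/200000 rad
Load 3 — applied couple M₀=4 kN·m at a=9 m (b=L-a=3):
  θ_3 = (R_Ax²/2 - M_Ax)/EI  [x≤a] with R_A=3/8, M_A=5/4 = ((3/8)·3²/2 - (5/4)·3)/20000 = -33/320000 rad
Load 4 — triangular load w₀=4 kN/m (0→w₀ over full span):
  θ_4 = -w₀(2x(L-x)(L-2x)(x+2L)+x²(L-x)²)/(120LEI) = -4·(2·3·(12-3)·(12-2·3)·(3+2·12)+3²·(12-3)²)/(120·12·20000) = -1053/800000 rad
Superposition: θ = Σ θ_i = -2367/1600000 rad ≈ -0.001479 rad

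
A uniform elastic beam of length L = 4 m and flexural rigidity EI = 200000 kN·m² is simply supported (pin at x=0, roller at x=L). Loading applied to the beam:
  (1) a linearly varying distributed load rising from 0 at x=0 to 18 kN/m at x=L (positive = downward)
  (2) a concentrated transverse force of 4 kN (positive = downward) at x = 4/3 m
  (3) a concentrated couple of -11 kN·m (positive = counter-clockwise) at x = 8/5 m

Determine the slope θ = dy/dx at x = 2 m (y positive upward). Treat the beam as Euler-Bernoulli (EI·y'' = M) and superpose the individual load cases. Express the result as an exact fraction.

Load 1 — triangular load w₀=18 kN/m (0→w₀ over full span):
  θ_1 = -w₀(7L⁴-30L²x²+15x⁴)/(360LEI) = -18·(7·4⁴-30·4²·2²+15·2⁴)/(360·4·200000) = -7/1000000 rad
Load 2 — point force P=4 kN at a=4/3 m (b=L-a=8/3):
  θ_2 = -Pa(2L²-6Lx+3x²+a²)/(6LEI)  [x>a] = -4·(4/3)·(2·4²-6·4·2+3·2²+(4/3)²)/(6·4·200000) = 1/405000 rad
Load 3 — applied couple M₀=-11 kN·m at a=8/5 m (b=L-a=12/5):
  θ_3 = (M₀x²/(2L)-M₀(x-a)+C₁)/EI  [x>a] with C₁=M₀(3b²-L²)/(6L)=-44/75 = ((-11)·2²/(2·4)-(-11)·(2-(8/5))+(-44/75))/200000 = -253/30000000 rad
Superposition: θ = Σ θ_i = -10501/810000000 rad ≈ -0.000013 rad

θ(2) = -10501/810000000 rad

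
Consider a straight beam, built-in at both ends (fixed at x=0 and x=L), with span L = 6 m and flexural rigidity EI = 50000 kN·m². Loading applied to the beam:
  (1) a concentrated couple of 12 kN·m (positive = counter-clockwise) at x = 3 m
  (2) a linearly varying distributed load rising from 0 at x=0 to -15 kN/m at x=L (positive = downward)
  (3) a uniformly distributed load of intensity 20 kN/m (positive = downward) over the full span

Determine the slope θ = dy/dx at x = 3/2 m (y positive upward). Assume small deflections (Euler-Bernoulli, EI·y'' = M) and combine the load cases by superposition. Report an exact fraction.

Load 1 — applied couple M₀=12 kN·m at a=3 m (b=L-a=3):
  θ_1 = (R_Ax²/2 - M_Ax)/EI  [x≤a] with R_A=3, M_A=3 = (3·(3/2)²/2 - 3·(3/2))/50000 = -9/400000 rad
Load 2 — triangular load w₀=-15 kN/m (0→w₀ over full span):
  θ_2 = -w₀(2x(L-x)(L-2x)(x+2L)+x²(L-x)²)/(120LEI) = -(-15)·(2·(3/2)·(6-(3/2))·(6-2·(3/2))·((3/2)+2·6)+(3/2)²·(6-(3/2))²)/(120·6·50000) = 3159/12800000 rad
Load 3 — uniform load w=20 kN/m over full span:
  θ_3 = -wx(L-x)(L-2x)/(12EI) = -20·(3/2)·(6-(3/2))·(6-2·(3/2))/(12·50000) = -27/40000 rad
Superposition: θ = Σ θ_i = -5769/12800000 rad ≈ -0.000451 rad

θ(3/2) = -5769/12800000 rad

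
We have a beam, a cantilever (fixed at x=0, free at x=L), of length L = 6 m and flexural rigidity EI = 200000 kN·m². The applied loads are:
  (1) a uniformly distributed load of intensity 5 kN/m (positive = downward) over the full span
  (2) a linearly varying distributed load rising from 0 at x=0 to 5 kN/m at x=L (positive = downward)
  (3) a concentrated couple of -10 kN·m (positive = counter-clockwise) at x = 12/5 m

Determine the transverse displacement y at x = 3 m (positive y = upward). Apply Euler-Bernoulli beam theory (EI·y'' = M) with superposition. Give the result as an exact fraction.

Load 1 — uniform load w=5 kN/m over full span:
  y_1 = -wx²(x²-4Lx+6L²)/(24EI) = -5·3²·(3²-4·6·3+6·6²)/(24·200000) = -459/320000 m
Load 2 — triangular load w₀=5 kN/m (0→w₀ over full span):
  y_2 = (w₀Lx³/12-w₀L²x²/6-w₀x⁵/(120L))/EI = (5·6·3³/12-5·6²·3²/6-5·3⁵/(120·6))/200000 = -3267/3200000 m
Load 3 — applied couple M₀=-10 kN·m at a=12/5 m (b=L-a=18/5):
  y_3 = M₀a(2x-a)/(2EI)  [x>a] = (-10)·(12/5)·(2·3-(12/5))/(2·200000) = -27/125000 m
Superposition: y = Σ y_i = -42741/16000000 m ≈ -0.002671 m

y(3) = -42741/16000000 m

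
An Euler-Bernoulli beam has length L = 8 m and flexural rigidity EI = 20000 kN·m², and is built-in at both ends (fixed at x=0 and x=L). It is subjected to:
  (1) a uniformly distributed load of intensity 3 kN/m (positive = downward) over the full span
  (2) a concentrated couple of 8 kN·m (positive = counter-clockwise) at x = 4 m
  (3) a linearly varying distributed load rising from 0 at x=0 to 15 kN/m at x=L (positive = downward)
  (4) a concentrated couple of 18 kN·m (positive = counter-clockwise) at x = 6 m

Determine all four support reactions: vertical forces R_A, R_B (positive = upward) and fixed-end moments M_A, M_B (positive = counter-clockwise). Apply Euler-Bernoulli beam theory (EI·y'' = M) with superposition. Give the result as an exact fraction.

Load 1 — uniform load w=3 kN/m over full span:
  R_A = wL/2 = 3·8/2 = 12 kN
  M_A = wL²/12 = 3·8²/12 = 16 kN·m
  R_B = wL/2 = 3·8/2 = 12 kN
  M_B = -wL²/12 = -3·8²/12 = -16 kN·m
Load 2 — applied couple M₀=8 kN·m at a=4 m (b=L-a=4):
  R_A = 6M₀ab/L³ = 6·8·4·4/8³ = 3/2 kN
  M_A = M₀b(2a-b)/L² = 8·4·(2·4-4)/8² = 2 kN·m
  R_B = -6M₀ab/L³ = -6·8·4·4/8³ = -3/2 kN
  M_B = M₀a(2b-a)/L² = 8·4·(2·4-4)/8² = 2 kN·m
Load 3 — triangular load w₀=15 kN/m (0→w₀ over full span):
  R_A = 3w₀L/20 = 3·15·8/20 = 18 kN
  M_A = w₀L²/30 = 15·8²/30 = 32 kN·m
  R_B = 7w₀L/20 = 7·15·8/20 = 42 kN
  M_B = -w₀L²/20 = -15·8²/20 = -48 kN·m
Load 4 — applied couple M₀=18 kN·m at a=6 m (b=L-a=2):
  R_A = 6M₀ab/L³ = 6·18·6·2/8³ = 81/32 kN
  M_A = M₀b(2a-b)/L² = 18·2·(2·6-2)/8² = 45/8 kN·m
  R_B = -6M₀ab/L³ = -6·18·6·2/8³ = -81/32 kN
  M_B = M₀a(2b-a)/L² = 18·6·(2·2-6)/8² = -27/8 kN·m
Superposition: R_A = 1089/32 kN, M_A = 445/8 kN·m, R_B = 1599/32 kN, M_B = -523/8 kN·m

R_A = 1089/32 kN, M_A = 445/8 kN·m, R_B = 1599/32 kN, M_B = -523/8 kN·m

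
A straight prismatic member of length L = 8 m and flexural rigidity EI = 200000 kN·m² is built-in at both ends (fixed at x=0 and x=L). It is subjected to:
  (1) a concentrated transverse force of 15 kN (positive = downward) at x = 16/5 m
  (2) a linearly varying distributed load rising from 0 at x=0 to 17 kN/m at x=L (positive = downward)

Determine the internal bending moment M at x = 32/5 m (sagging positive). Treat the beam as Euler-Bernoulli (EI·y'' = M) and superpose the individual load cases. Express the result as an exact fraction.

Load 1 — point force P=15 kN at a=16/5 m (b=L-a=24/5):
  M_1 = Pa²(a+3b)(L-x)/L³ - Pa²b/L²  [x>a] = 15·(16/5)²·((16/5)+3·(24/5))·(8-(32/5))/8³ - 15·(16/5)²·(24/5)/8² = -384/125 kN·m
Load 2 — triangular load w₀=17 kN/m (0→w₀ over full span):
  M_2 = 3w₀Lx/20 - w₀L²/30 - w₀x³/(6L) = 3·17·8·(32/5)/20 - 17·8²/30 - 17·(32/5)³/(6·8) = 544/375 kN·m
Superposition: M = Σ M_i = -608/375 kN·m ≈ -1.621333 kN·m

M(32/5) = -608/375 kN·m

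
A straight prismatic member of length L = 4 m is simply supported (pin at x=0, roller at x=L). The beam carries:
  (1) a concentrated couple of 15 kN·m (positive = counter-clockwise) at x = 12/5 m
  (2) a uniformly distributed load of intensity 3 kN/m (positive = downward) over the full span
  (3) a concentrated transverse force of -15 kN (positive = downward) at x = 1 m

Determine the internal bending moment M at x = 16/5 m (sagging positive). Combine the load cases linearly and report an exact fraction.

M(16/5) = -54/25 kN·m

Load 1 — applied couple M₀=15 kN·m at a=12/5 m (b=L-a=8/5):
  M_1 = M₀x/L - M₀  [x>a] = 15·(16/5)/4 - 15 = -3 kN·m
Load 2 — uniform load w=3 kN/m over full span:
  M_2 = wx(L-x)/2 = 3·(16/5)·(4-(16/5))/2 = 96/25 kN·m
Load 3 — point force P=-15 kN at a=1 m (b=L-a=3):
  M_3 = Pa(L-x)/L  [x>a] = (-15)·1·(4-(16/5))/4 = -3 kN·m
Superposition: M = Σ M_i = -54/25 kN·m ≈ -2.160000 kN·m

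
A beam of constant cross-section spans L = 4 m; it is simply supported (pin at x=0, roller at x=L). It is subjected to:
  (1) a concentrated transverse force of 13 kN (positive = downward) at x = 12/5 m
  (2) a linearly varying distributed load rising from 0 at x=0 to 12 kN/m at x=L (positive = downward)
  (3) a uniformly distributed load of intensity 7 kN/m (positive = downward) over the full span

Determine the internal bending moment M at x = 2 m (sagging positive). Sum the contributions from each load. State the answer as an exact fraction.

M(2) = 182/5 kN·m

Load 1 — point force P=13 kN at a=12/5 m (b=L-a=8/5):
  M_1 = Pbx/L  [x≤a] = 13·(8/5)·2/4 = 52/5 kN·m
Load 2 — triangular load w₀=12 kN/m (0→w₀ over full span):
  M_2 = w₀Lx/6 - w₀x³/(6L) = 12·4·2/6 - 12·2³/(6·4) = 12 kN·m
Load 3 — uniform load w=7 kN/m over full span:
  M_3 = wx(L-x)/2 = 7·2·(4-2)/2 = 14 kN·m
Superposition: M = Σ M_i = 182/5 kN·m ≈ 36.400000 kN·m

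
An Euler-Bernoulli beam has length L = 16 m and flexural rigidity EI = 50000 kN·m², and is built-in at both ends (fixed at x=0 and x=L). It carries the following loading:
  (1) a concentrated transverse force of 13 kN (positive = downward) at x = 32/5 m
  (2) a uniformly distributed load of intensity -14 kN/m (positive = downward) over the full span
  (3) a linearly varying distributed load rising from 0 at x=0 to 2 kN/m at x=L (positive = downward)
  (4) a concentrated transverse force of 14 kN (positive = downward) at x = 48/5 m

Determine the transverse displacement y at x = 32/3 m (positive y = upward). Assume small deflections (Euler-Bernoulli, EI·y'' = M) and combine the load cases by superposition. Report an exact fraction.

y(32/3) = 7667968/284765625 m

Load 1 — point force P=13 kN at a=32/5 m (b=L-a=48/5):
  y_1 = -Pa²(L-x)²(3bL-(3b+a)(L-x))/(6L³EI)  [x>a] = -13·(32/5)²·(16-(32/3))²·(3·(48/5)·16-(3·(48/5)+(32/5))·(16-(32/3)))/(6·16³·50000) = -106496/31640625 m
Load 2 — uniform load w=-14 kN/m over full span:
  y_2 = -wx²(L-x)²/(24EI) = -(-14)·(32/3)²·(16-(32/3))²/(24·50000) = 28672/759375 m
Load 3 — triangular load w₀=2 kN/m (0→w₀ over full span):
  y_3 = -w₀x²(L-x)²(x+2L)/(120LEI) = -2·(32/3)²·(16-(32/3))²·((32/3)+2·16)/(120·16·50000) = -32768/11390625 m
Load 4 — point force P=14 kN at a=48/5 m (b=L-a=32/5):
  y_4 = -Pa²(L-x)²(3bL-(3b+a)(L-x))/(6L³EI)  [x>a] = -14·(48/5)²·(16-(32/3))²·(3·(32/5)·16-(3·(32/5)+(48/5))·(16-(32/3)))/(6·16³·50000) = -1792/390625 m
Superposition: y = Σ y_i = 7667968/284765625 m ≈ 0.026927 m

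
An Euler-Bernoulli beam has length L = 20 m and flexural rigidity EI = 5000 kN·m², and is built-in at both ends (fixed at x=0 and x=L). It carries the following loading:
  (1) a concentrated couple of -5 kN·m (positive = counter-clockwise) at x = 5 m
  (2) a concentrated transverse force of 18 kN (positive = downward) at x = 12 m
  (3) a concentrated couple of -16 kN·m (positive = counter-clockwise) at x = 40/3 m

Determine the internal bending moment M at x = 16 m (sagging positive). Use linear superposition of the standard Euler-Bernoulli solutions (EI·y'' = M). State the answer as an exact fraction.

Load 1 — applied couple M₀=-5 kN·m at a=5 m (b=L-a=15):
  M_1 = R_Ax - M_A - M₀  [x>a] with R_A=-9/32, M_A=15/16 = (-9/32)·16 - (15/16) - (-5) = -7/16 kN·m
Load 2 — point force P=18 kN at a=12 m (b=L-a=8):
  M_2 = Pa²(a+3b)(L-x)/L³ - Pa²b/L²  [x>a] = 18·12²·(12+3·8)·(20-16)/20³ - 18·12²·8/20² = -648/125 kN·m
Load 3 — applied couple M₀=-16 kN·m at a=40/3 m (b=L-a=20/3):
  M_3 = R_Ax - M_A - M₀  [x>a] with R_A=-16/15, M_A=-16/3 = (-16/15)·16 - (-16/3) - (-16) = 64/15 kN·m
Superposition: M = Σ M_i = -8129/6000 kN·m ≈ -1.354833 kN·m

M(16) = -8129/6000 kN·m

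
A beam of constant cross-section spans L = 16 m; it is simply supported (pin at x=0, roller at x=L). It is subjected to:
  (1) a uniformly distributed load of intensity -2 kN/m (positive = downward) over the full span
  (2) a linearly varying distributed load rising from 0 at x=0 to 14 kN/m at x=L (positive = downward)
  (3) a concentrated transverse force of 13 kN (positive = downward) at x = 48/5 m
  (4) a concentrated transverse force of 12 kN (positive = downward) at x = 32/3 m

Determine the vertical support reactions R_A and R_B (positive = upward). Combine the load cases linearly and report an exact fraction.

Load 1 — uniform load w=-2 kN/m over full span:
  R_A = wL/2 = (-2)·16/2 = -16 kN
  R_B = wL/2 = (-2)·16/2 = -16 kN
Load 2 — triangular load w₀=14 kN/m (0→w₀ over full span):
  R_A = w₀L/6 = 14·16/6 = 112/3 kN
  R_B = w₀L/3 = 14·16/3 = 224/3 kN
Load 3 — point force P=13 kN at a=48/5 m (b=L-a=32/5):
  R_A = Pb/L = 13·(32/5)/16 = 26/5 kN
  R_B = Pa/L = 13·(48/5)/16 = 39/5 kN
Load 4 — point force P=12 kN at a=32/3 m (b=L-a=16/3):
  R_A = Pb/L = 12·(16/3)/16 = 4 kN
  R_B = Pa/L = 12·(32/3)/16 = 8 kN
Superposition: R_A = 458/15 kN, R_B = 1117/15 kN

R_A = 458/15 kN, R_B = 1117/15 kN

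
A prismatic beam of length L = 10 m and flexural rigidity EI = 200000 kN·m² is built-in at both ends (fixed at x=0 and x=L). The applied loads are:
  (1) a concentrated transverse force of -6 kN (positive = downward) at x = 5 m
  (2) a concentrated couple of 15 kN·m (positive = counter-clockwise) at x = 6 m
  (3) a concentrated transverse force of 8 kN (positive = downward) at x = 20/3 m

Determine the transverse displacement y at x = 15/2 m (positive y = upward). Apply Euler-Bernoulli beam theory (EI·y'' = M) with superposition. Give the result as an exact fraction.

Load 1 — point force P=-6 kN at a=5 m (b=L-a=5):
  y_1 = -Pa²(L-x)²(3bL-(3b+a)(L-x))/(6L³EI)  [x>a] = -(-6)·5²·(10-(15/2))²·(3·5·10-(3·5+5)·(10-(15/2)))/(6·10³·200000) = 1/12800 m
Load 2 — applied couple M₀=15 kN·m at a=6 m (b=L-a=4):
  y_2 = (R_Ax³/6 - M_Ax²/2 - M₀(x-a)²/2)/EI  [x>a] with R_A=54/25, M_A=24/5 = ((54/25)·(15/2)³/6 - (24/5)·(15/2)²/2 - 15·((15/2)-6)²/2)/200000 = 0 m
Load 3 — point force P=8 kN at a=20/3 m (b=L-a=10/3):
  y_3 = -Pa²(L-x)²(3bL-(3b+a)(L-x))/(6L³EI)  [x>a] = -8·(20/3)²·(10-(15/2))²·(3·(10/3)·10-(3·(10/3)+(20/3))·(10-(15/2)))/(6·10³·200000) = -7/64800 m
Superposition: y = Σ y_i = -31/1036800 m ≈ -0.000030 m

y(15/2) = -31/1036800 m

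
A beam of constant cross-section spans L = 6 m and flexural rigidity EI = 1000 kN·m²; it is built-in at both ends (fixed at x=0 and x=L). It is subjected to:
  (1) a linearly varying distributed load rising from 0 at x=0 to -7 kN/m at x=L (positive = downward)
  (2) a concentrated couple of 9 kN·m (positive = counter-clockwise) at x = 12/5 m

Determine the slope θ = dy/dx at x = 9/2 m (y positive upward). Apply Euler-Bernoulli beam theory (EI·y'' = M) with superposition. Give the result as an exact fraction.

Load 1 — triangular load w₀=-7 kN/m (0→w₀ over full span):
  θ_1 = -w₀(2x(L-x)(L-2x)(x+2L)+x²(L-x)²)/(120LEI) = -(-7)·(2·(9/2)·(6-(9/2))·(6-2·(9/2))·((9/2)+2·6)+(9/2)²·(6-(9/2))²)/(120·6·1000) = -7749/1280000 rad
Load 2 — applied couple M₀=9 kN·m at a=12/5 m (b=L-a=18/5):
  θ_2 = (R_Ax²/2 - M_Ax - M₀(x-a))/EI  [x>a] with R_A=54/25, M_A=27/25 = ((54/25)·(9/2)²/2 - (27/25)·(9/2) - 9·((9/2)-(12/5)))/1000 = -189/100000 rad
Superposition: θ = Σ θ_i = -50841/6400000 rad ≈ -0.007944 rad

θ(9/2) = -50841/6400000 rad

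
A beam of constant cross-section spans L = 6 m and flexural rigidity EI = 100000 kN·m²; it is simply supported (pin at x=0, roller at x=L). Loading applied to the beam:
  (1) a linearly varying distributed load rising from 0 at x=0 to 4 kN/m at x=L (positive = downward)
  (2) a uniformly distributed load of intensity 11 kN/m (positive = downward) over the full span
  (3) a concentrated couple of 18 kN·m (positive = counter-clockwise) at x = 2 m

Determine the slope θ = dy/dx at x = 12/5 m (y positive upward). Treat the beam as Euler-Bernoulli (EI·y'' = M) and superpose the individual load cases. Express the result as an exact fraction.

θ(12/5) = -17541/62500000 rad

Load 1 — triangular load w₀=4 kN/m (0→w₀ over full span):
  θ_1 = -w₀(7L⁴-30L²x²+15x⁴)/(360LEI) = -4·(7·6⁴-30·6²·(12/5)²+15·(12/5)⁴)/(360·6·100000) = -969/15625000 rad
Load 2 — uniform load w=11 kN/m over full span:
  θ_2 = -w(L³-6Lx²+4x³)/(24EI) = -11·(6³-6·6·(12/5)²+4·(12/5)³)/(24·100000) = -3663/12500000 rad
Load 3 — applied couple M₀=18 kN·m at a=2 m (b=L-a=4):
  θ_3 = (M₀x²/(2L)-M₀(x-a)+C₁)/EI  [x>a] with C₁=M₀(3b²-L²)/(6L)=6 = (18·(12/5)²/(2·6)-18·((12/5)-2)+6)/100000 = 93/1250000 rad
Superposition: θ = Σ θ_i = -17541/62500000 rad ≈ -0.000281 rad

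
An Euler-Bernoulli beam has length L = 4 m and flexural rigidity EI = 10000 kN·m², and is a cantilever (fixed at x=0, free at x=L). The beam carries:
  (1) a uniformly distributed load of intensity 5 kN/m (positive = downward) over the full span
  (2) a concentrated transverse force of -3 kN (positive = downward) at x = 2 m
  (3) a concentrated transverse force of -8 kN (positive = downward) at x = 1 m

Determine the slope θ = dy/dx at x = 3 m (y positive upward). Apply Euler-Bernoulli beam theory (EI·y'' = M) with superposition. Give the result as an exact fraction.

Load 1 — uniform load w=5 kN/m over full span:
  θ_1 = -wx(x²-3Lx+3L²)/(6EI) = -5·3·(3²-3·4·3+3·4²)/(6·10000) = -21/4000 rad
Load 2 — point force P=-3 kN at a=2 m (b=L-a=2):
  θ_2 = -Pa²/(2EI)  [x>a] = -(-3)·2²/(2·10000) = 3/5000 rad
Load 3 — point force P=-8 kN at a=1 m (b=L-a=3):
  θ_3 = -Pa²/(2EI)  [x>a] = -(-8)·1²/(2·10000) = 1/2500 rad
Superposition: θ = Σ θ_i = -17/4000 rad ≈ -0.004250 rad

θ(3) = -17/4000 rad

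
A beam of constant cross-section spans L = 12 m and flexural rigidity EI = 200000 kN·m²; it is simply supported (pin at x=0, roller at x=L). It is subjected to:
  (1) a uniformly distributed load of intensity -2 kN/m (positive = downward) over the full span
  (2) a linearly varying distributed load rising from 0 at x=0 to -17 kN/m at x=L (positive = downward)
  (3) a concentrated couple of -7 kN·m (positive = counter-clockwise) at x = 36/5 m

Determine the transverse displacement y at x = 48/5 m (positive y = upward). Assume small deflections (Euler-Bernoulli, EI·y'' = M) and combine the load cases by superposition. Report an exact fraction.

Load 1 — uniform load w=-2 kN/m over full span:
  y_1 = -wx(L³-2Lx²+x³)/(24EI) = -(-2)·(48/5)·(12³-2·12·(48/5)²+(48/5)³)/(24·200000) = 3132/1953125 m
Load 2 — triangular load w₀=-17 kN/m (0→w₀ over full span):
  y_2 = -w₀x(7L⁴-10L²x²+3x⁴)/(360LEI) = -(-17)·(48/5)·(7·12⁴-10·12²·(48/5)²+3·(48/5)⁴)/(360·12·200000) = 349758/48828125 m
Load 3 — applied couple M₀=-7 kN·m at a=36/5 m (b=L-a=24/5):
  y_3 = (M₀x³/(6L)-M₀(x-a)²/2+C₁x)/EI  [x>a] with C₁=M₀(3b²-L²)/(6L)=182/25 = ((-7)·(48/5)³/(6·12)-(-7)·((48/5)-(36/5))²/2+(182/25)·(48/5))/200000 = 63/3125000 m
Superposition: y = Σ y_i = 3432339/390625000 m ≈ 0.008787 m

y(48/5) = 3432339/390625000 m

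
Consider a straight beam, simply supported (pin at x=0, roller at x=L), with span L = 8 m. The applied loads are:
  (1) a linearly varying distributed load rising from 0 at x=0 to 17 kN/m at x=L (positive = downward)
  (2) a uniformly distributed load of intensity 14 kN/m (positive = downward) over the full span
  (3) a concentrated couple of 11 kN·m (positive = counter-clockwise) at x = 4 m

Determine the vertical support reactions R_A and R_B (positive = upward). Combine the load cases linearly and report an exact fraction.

Load 1 — triangular load w₀=17 kN/m (0→w₀ over full span):
  R_A = w₀L/6 = 17·8/6 = 68/3 kN
  R_B = w₀L/3 = 17·8/3 = 136/3 kN
Load 2 — uniform load w=14 kN/m over full span:
  R_A = wL/2 = 14·8/2 = 56 kN
  R_B = wL/2 = 14·8/2 = 56 kN
Load 3 — applied couple M₀=11 kN·m at a=4 m (b=L-a=4):
  R_A = M₀/L = 11/8 kN
  R_B = -M₀/L = -11/8 kN
Superposition: R_A = 1921/24 kN, R_B = 2399/24 kN

R_A = 1921/24 kN, R_B = 2399/24 kN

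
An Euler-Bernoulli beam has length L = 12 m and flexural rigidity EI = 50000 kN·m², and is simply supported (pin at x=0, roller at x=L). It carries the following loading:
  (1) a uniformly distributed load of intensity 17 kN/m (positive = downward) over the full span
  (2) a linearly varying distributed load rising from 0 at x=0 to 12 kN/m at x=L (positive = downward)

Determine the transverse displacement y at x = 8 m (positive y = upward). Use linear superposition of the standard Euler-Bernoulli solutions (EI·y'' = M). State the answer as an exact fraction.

y(8) = -68/625 m

Load 1 — uniform load w=17 kN/m over full span:
  y_1 = -wx(L³-2Lx²+x³)/(24EI) = -17·8·(12³-2·12·8²+8³)/(24·50000) = -748/9375 m
Load 2 — triangular load w₀=12 kN/m (0→w₀ over full span):
  y_2 = -w₀x(7L⁴-10L²x²+3x⁴)/(360LEI) = -12·8·(7·12⁴-10·12²·8²+3·8⁴)/(360·12·50000) = -272/9375 m
Superposition: y = Σ y_i = -68/625 m ≈ -0.108800 m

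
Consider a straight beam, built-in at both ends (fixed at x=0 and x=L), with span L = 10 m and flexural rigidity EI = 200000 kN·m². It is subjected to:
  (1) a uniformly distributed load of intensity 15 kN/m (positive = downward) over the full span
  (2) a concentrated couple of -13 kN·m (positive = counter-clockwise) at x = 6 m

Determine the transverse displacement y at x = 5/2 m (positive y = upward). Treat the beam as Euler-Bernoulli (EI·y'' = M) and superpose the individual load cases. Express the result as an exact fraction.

y(5/2) = -5417/5120000 m

Load 1 — uniform load w=15 kN/m over full span:
  y_1 = -wx²(L-x)²/(24EI) = -15·(5/2)²·(10-(5/2))²/(24·200000) = -9/8192 m
Load 2 — applied couple M₀=-13 kN·m at a=6 m (b=L-a=4):
  y_2 = (R_Ax³/6 - M_Ax²/2)/EI  [x≤a] with R_A=-234/125, M_A=-104/25 = ((-234/125)·(5/2)³/6 - (-104/25)·(5/2)²/2)/200000 = 13/320000 m
Superposition: y = Σ y_i = -5417/5120000 m ≈ -0.001058 m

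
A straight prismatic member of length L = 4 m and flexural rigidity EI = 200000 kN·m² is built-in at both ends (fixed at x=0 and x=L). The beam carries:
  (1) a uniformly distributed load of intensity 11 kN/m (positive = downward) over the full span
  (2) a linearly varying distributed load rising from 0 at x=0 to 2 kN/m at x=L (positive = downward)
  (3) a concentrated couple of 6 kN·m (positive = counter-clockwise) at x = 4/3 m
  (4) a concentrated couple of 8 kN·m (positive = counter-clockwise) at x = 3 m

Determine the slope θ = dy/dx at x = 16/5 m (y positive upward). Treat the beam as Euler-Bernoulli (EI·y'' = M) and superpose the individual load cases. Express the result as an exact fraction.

Load 1 — uniform load w=11 kN/m over full span:
  θ_1 = -wx(L-x)(L-2x)/(12EI) = -11·(16/5)·(4-(16/5))·(4-2·(16/5))/(12·200000) = 11/390625 rad
Load 2 — triangular load w₀=2 kN/m (0→w₀ over full span):
  θ_2 = -w₀(2x(L-x)(L-2x)(x+2L)+x²(L-x)²)/(120LEI) = -2·(2·(16/5)·(4-(16/5))·(4-2·(16/5))·((16/5)+2·4)+(16/5)²·(4-(16/5))²)/(120·4·200000) = 16/5859375 rad
Load 3 — applied couple M₀=6 kN·m at a=4/3 m (b=L-a=8/3):
  θ_3 = (R_Ax²/2 - M_Ax - M₀(x-a))/EI  [x>a] with R_A=2, M_A=0 = (2·(16/5)²/2 - 0·(16/5) - 6·((16/5)-(4/3)))/200000 = -3/625000 rad
Load 4 — applied couple M₀=8 kN·m at a=3 m (b=L-a=1):
  θ_4 = (R_Ax²/2 - M_Ax - M₀(x-a))/EI  [x>a] with R_A=9/4, M_A=5/2 = ((9/4)·(16/5)²/2 - (5/2)·(16/5) - 8·((16/5)-3))/200000 = 3/312500 rad
Superposition: θ = Σ θ_i = 1673/46875000 rad ≈ 0.000036 rad

θ(16/5) = 1673/46875000 rad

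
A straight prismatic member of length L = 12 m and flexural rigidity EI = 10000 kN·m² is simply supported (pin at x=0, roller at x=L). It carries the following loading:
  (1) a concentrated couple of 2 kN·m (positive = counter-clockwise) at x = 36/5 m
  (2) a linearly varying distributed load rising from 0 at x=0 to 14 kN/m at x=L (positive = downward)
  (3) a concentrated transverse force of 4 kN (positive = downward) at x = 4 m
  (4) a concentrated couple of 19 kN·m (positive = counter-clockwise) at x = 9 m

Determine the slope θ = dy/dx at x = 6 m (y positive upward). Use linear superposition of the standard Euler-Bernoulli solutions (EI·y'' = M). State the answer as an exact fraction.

θ(6) = -47539/18000000 rad

Load 1 — applied couple M₀=2 kN·m at a=36/5 m (b=L-a=24/5):
  θ_1 = (M₀x²/(2L)+C₁)/EI  [x≤a] with C₁=M₀(3b²-L²)/(6L)=-52/25 = (2·6²/(2·12)+(-52/25))/10000 = 23/250000 rad
Load 2 — triangular load w₀=14 kN/m (0→w₀ over full span):
  θ_2 = -w₀(7L⁴-30L²x²+15x⁴)/(360LEI) = -14·(7·12⁴-30·12²·6²+15·6⁴)/(360·12·10000) = -147/50000 rad
Load 3 — point force P=4 kN at a=4 m (b=L-a=8):
  θ_3 = -Pa(2L²-6Lx+3x²+a²)/(6LEI)  [x>a] = -4·4·(2·12²-6·12·6+3·6²+4²)/(6·12·10000) = 1/2250 rad
Load 4 — applied couple M₀=19 kN·m at a=9 m (b=L-a=3):
  θ_4 = (M₀x²/(2L)+C₁)/EI  [x≤a] with C₁=M₀(3b²-L²)/(6L)=-247/8 = (19·6²/(2·12)+(-247/8))/10000 = -19/80000 rad
Superposition: θ = Σ θ_i = -47539/18000000 rad ≈ -0.002641 rad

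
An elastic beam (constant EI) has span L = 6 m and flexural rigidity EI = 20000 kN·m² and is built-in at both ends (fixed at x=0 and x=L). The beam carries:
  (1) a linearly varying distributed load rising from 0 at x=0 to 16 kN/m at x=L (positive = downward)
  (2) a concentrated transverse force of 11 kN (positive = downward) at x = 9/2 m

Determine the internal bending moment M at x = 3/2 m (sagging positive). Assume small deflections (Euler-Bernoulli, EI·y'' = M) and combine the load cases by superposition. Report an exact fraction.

M(3/2) = 123/320 kN·m

Load 1 — triangular load w₀=16 kN/m (0→w₀ over full span):
  M_1 = 3w₀Lx/20 - w₀L²/30 - w₀x³/(6L) = 3·16·6·(3/2)/20 - 16·6²/30 - 16·(3/2)³/(6·6) = 9/10 kN·m
Load 2 — point force P=11 kN at a=9/2 m (b=L-a=3/2):
  M_2 = Pb²(3a+b)x/L³ - Pab²/L²  [x≤a] = 11·(3/2)²·(3·(9/2)+(3/2))·(3/2)/6³ - 11·(9/2)·(3/2)²/6² = -33/64 kN·m
Superposition: M = Σ M_i = 123/320 kN·m ≈ 0.384375 kN·m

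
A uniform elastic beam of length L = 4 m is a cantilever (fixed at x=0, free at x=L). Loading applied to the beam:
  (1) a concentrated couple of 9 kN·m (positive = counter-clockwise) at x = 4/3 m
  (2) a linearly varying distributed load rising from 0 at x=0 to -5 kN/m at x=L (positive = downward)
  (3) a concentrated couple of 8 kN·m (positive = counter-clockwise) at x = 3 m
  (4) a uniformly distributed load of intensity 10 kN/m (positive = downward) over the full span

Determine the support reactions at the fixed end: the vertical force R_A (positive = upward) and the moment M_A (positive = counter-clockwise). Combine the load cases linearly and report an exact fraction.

Load 1 — applied couple M₀=9 kN·m at a=4/3 m (b=L-a=8/3):
  R_A = 0 kN
  M_A = -M₀ = -9 kN·m
Load 2 — triangular load w₀=-5 kN/m (0→w₀ over full span):
  R_A = w₀L/2 = (-5)·4/2 = -10 kN
  M_A = w₀L²/3 = (-5)·4²/3 = -80/3 kN·m
Load 3 — applied couple M₀=8 kN·m at a=3 m (b=L-a=1):
  R_A = 0 kN
  M_A = -M₀ = -8 kN·m
Load 4 — uniform load w=10 kN/m over full span:
  R_A = wL = 10·4 = 40 kN
  M_A = wL²/2 = 10·4²/2 = 80 kN·m
Superposition: R_A = 30 kN, M_A = 109/3 kN·m

R_A = 30 kN, M_A = 109/3 kN·m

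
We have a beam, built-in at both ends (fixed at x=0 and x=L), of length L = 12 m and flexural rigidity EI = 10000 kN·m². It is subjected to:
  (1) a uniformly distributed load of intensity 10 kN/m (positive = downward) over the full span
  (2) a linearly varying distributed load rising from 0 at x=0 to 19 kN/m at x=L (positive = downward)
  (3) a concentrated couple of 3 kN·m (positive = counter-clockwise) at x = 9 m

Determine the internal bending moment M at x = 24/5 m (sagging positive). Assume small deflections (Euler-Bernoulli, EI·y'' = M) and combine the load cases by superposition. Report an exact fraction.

M(24/5) = 193977/2000 kN·m

Load 1 — uniform load w=10 kN/m over full span:
  M_1 = wLx/2 - wL²/12 - wx²/2 = 10·12·(24/5)/2 - 10·12²/12 - 10·(24/5)²/2 = 264/5 kN·m
Load 2 — triangular load w₀=19 kN/m (0→w₀ over full span):
  M_2 = 3w₀Lx/20 - w₀L²/30 - w₀x³/(6L) = 3·19·12·(24/5)/20 - 19·12²/30 - 19·(24/5)³/(6·12) = 5472/125 kN·m
Load 3 — applied couple M₀=3 kN·m at a=9 m (b=L-a=3):
  M_3 = R_Ax - M_A  [x≤a] with R_A=9/32, M_A=15/16 = (9/32)·(24/5) - (15/16) = 33/80 kN·m
Superposition: M = Σ M_i = 193977/2000 kN·m ≈ 96.988500 kN·m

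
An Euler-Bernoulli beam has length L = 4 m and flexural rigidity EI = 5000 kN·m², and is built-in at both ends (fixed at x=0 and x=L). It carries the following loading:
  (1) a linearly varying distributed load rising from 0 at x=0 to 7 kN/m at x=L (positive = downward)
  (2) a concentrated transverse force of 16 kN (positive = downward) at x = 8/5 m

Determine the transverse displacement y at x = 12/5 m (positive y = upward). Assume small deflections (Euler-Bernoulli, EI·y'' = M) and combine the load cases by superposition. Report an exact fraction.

Load 1 — triangular load w₀=7 kN/m (0→w₀ over full span):
  y_1 = -w₀x²(L-x)²(x+2L)/(120LEI) = -7·(12/5)²·(4-(12/5))²·((12/5)+2·4)/(120·4·5000) = -4368/9765625 m
Load 2 — point force P=16 kN at a=8/5 m (b=L-a=12/5):
  y_2 = -Pa²(L-x)²(3bL-(3b+a)(L-x))/(6L³EI)  [x>a] = -16·(8/5)²·(4-(12/5))²·(3·(12/5)·4-(3·(12/5)+(8/5))·(4-(12/5)))/(6·4³·5000) = -23552/29296875 m
Superposition: y = Σ y_i = -36656/29296875 m ≈ -0.001251 m

y(12/5) = -36656/29296875 m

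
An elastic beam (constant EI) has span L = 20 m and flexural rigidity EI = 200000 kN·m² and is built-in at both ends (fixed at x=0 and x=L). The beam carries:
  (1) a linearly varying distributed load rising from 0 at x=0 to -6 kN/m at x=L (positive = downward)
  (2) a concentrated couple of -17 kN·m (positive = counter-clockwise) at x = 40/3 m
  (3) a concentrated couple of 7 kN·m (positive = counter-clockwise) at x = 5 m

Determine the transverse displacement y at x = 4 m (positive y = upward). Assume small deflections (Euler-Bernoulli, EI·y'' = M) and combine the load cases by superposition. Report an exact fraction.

y(4) = 224327/90000000 m

Load 1 — triangular load w₀=-6 kN/m (0→w₀ over full span):
  y_1 = -w₀x²(L-x)²(x+2L)/(120LEI) = -(-6)·4²·(20-4)²·(4+2·20)/(120·20·200000) = 176/78125 m
Load 2 — applied couple M₀=-17 kN·m at a=40/3 m (b=L-a=20/3):
  y_2 = (R_Ax³/6 - M_Ax²/2)/EI  [x≤a] with R_A=-17/15, M_A=-17/3 = ((-17/15)·4³/6 - (-17/3)·4²/2)/200000 = 187/1125000 m
Load 3 — applied couple M₀=7 kN·m at a=5 m (b=L-a=15):
  y_3 = (R_Ax³/6 - M_Ax²/2)/EI  [x≤a] with R_A=63/160, M_A=-21/16 = ((63/160)·4³/6 - (-21/16)·4²/2)/200000 = 147/2000000 m
Superposition: y = Σ y_i = 224327/90000000 m ≈ 0.002493 m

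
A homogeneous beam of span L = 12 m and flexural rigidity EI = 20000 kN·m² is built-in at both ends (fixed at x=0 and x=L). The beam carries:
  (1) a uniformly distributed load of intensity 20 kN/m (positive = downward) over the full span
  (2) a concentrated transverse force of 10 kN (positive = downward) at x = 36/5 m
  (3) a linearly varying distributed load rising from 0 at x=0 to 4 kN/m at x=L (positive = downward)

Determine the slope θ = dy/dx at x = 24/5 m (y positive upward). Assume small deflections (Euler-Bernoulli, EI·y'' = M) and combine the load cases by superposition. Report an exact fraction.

θ(24/5) = -3312/390625 rad

Load 1 — uniform load w=20 kN/m over full span:
  θ_1 = -wx(L-x)(L-2x)/(12EI) = -20·(24/5)·(12-(24/5))·(12-2·(24/5))/(12·20000) = -108/15625 rad
Load 2 — point force P=10 kN at a=36/5 m (b=L-a=24/5):
  θ_2 = -Pb²x(2aL-(3a+b)x)/(2L³EI)  [x≤a] = -10·(24/5)²·(24/5)·(2·(36/5)·12-(3·(36/5)+(24/5))·(24/5))/(2·12³·20000) = -288/390625 rad
Load 3 — triangular load w₀=4 kN/m (0→w₀ over full span):
  θ_3 = -w₀(2x(L-x)(L-2x)(x+2L)+x²(L-x)²)/(120LEI) = -4·(2·(24/5)·(12-(24/5))·(12-2·(24/5))·((24/5)+2·12)+(24/5)²·(12-(24/5))²)/(120·12·20000) = -324/390625 rad
Superposition: θ = Σ θ_i = -3312/390625 rad ≈ -0.008479 rad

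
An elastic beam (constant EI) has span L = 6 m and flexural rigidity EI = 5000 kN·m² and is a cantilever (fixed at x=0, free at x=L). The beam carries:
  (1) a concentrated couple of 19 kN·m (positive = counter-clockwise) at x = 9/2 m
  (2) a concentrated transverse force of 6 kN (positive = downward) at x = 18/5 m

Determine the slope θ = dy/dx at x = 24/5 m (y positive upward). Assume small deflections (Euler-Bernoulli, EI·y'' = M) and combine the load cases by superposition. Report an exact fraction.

θ(24/5) = 2331/250000 rad

Load 1 — applied couple M₀=19 kN·m at a=9/2 m (b=L-a=3/2):
  θ_1 = M₀a/EI  [x>a] = 19·(9/2)/5000 = 171/10000 rad
Load 2 — point force P=6 kN at a=18/5 m (b=L-a=12/5):
  θ_2 = -Pa²/(2EI)  [x>a] = -6·(18/5)²/(2·5000) = -243/31250 rad
Superposition: θ = Σ θ_i = 2331/250000 rad ≈ 0.009324 rad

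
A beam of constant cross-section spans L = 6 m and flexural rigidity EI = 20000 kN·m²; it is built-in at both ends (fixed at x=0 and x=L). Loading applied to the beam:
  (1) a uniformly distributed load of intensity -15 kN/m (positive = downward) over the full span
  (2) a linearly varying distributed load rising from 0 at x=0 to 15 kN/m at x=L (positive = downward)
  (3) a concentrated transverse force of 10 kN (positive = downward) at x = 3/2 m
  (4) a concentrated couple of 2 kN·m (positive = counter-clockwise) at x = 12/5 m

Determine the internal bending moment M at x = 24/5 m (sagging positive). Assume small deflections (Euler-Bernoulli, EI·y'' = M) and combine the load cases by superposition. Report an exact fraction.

M(24/5) = 3293/2000 kN·m

Load 1 — uniform load w=-15 kN/m over full span:
  M_1 = wLx/2 - wL²/12 - wx²/2 = (-15)·6·(24/5)/2 - (-15)·6²/12 - (-15)·(24/5)²/2 = 9/5 kN·m
Load 2 — triangular load w₀=15 kN/m (0→w₀ over full span):
  M_2 = 3w₀Lx/20 - w₀L²/30 - w₀x³/(6L) = 3·15·6·(24/5)/20 - 15·6²/30 - 15·(24/5)³/(6·6) = 18/25 kN·m
Load 3 — point force P=10 kN at a=3/2 m (b=L-a=9/2):
  M_3 = Pa²(a+3b)(L-x)/L³ - Pa²b/L²  [x>a] = 10·(3/2)²·((3/2)+3·(9/2))·(6-(24/5))/6³ - 10·(3/2)²·(9/2)/6² = -15/16 kN·m
Load 4 — applied couple M₀=2 kN·m at a=12/5 m (b=L-a=18/5):
  M_4 = R_Ax - M_A - M₀  [x>a] with R_A=12/25, M_A=6/25 = (12/25)·(24/5) - (6/25) - 2 = 8/125 kN·m
Superposition: M = Σ M_i = 3293/2000 kN·m ≈ 1.646500 kN·m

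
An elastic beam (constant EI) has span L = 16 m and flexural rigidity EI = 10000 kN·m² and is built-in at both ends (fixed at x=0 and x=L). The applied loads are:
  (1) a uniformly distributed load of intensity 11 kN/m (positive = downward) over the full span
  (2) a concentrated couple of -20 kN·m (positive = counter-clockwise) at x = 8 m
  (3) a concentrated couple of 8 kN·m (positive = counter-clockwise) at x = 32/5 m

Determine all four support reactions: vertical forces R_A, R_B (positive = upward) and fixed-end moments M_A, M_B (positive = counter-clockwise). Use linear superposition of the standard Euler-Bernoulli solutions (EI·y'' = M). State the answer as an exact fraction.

R_A = 17369/200 kN, M_A = 17297/75 kN·m, R_B = 17831/200 kN, M_B = -17783/75 kN·m

Load 1 — uniform load w=11 kN/m over full span:
  R_A = wL/2 = 11·16/2 = 88 kN
  M_A = wL²/12 = 11·16²/12 = 704/3 kN·m
  R_B = wL/2 = 11·16/2 = 88 kN
  M_B = -wL²/12 = -11·16²/12 = -704/3 kN·m
Load 2 — applied couple M₀=-20 kN·m at a=8 m (b=L-a=8):
  R_A = 6M₀ab/L³ = 6·(-20)·8·8/16³ = -15/8 kN
  M_A = M₀b(2a-b)/L² = (-20)·8·(2·8-8)/16² = -5 kN·m
  R_B = -6M₀ab/L³ = -6·(-20)·8·8/16³ = 15/8 kN
  M_B = M₀a(2b-a)/L² = (-20)·8·(2·8-8)/16² = -5 kN·m
Load 3 — applied couple M₀=8 kN·m at a=32/5 m (b=L-a=48/5):
  R_A = 6M₀ab/L³ = 6·8·(32/5)·(48/5)/16³ = 18/25 kN
  M_A = M₀b(2a-b)/L² = 8·(48/5)·(2·(32/5)-(48/5))/16² = 24/25 kN·m
  R_B = -6M₀ab/L³ = -6·8·(32/5)·(48/5)/16³ = -18/25 kN
  M_B = M₀a(2b-a)/L² = 8·(32/5)·(2·(48/5)-(32/5))/16² = 64/25 kN·m
Superposition: R_A = 17369/200 kN, M_A = 17297/75 kN·m, R_B = 17831/200 kN, M_B = -17783/75 kN·m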